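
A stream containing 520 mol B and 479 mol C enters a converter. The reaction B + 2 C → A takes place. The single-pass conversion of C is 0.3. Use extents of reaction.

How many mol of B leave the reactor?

448 mol

C reacted = 0.3 × 479 = 143.7 mol; ν_C = −2, so ξ = 143.7/2 = 71.85 mol.
Outlet amounts (n = n₀ + ν ξ):
  B: 520 − 1(71.85) = 448.1
  C: 479 − 2(71.85) = 335.3
  A: 0 + 1(71.85) = 71.85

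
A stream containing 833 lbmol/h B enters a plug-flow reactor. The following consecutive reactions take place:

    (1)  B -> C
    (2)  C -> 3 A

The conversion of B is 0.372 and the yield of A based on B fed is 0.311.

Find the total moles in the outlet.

Conversion of B: B consumed = 1ξ₁ = 0.372 × 833 → ξ₁ = 309.9 lbmol/h.
Yield of A: 3ξ₂ / 833 = 0.311 → ξ₂ = 86.35 lbmol/h.
Outlet amounts (n = n₀ + Σ ν·ξ):
  B: 833 − 1(309.9) = 523.1
  C: 0 + 1(309.9) − 1(86.35) = 223.5
  A: 0 + 3(86.35) = 259.1
Total out = 523.1 + 223.5 + 259.1 = 1006 lbmol/h.

1010 lbmol/h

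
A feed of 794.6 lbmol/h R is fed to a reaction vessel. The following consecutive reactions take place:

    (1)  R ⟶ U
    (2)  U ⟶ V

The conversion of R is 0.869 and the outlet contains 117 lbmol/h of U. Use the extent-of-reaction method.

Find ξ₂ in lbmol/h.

ξ₂ = 574 lbmol/h

Conversion of R: R consumed = 1ξ₁ = 0.869 × 794.6 → ξ₁ = 690.5 lbmol/h.
U balance: n_U = 0 + 1ξ₁ − 1ξ₂ = 117 → ξ₂ = (1·690.5 − 117)/1 = 573.5 lbmol/h.
Outlet amounts (n = n₀ + Σ ν·ξ):
  R: 794.6 − 1(690.5) = 104.1
  U: 0 + 1(690.5) − 1(573.5) = 117
  V: 0 + 1(573.5) = 573.5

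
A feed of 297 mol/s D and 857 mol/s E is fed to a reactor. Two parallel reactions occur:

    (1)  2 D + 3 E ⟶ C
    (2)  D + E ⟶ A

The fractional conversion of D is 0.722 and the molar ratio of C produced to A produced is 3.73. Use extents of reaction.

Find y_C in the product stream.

0.126

Conversion of D: D consumed = 0.722 × 297 = 214.4 mol/s = 2ξ₁ + 1ξ₂.
Selectivity: 1ξ₁ / (1ξ₂) = 3.73 → ξ₁ = 3.73 ξ₂.
Substitute: (2·3.73 + 1) ξ₂ = 214.4 → ξ₂ = 25.35 mol/s, ξ₁ = 94.54 mol/s.
Outlet amounts (n = n₀ + Σ ν·ξ):
  D: 297 − 2(94.54) − 1(25.35) = 82.57
  E: 857 − 3(94.54) − 1(25.35) = 548
  C: 0 + 1(94.54) = 94.54
  A: 0 + 1(25.35) = 25.35
Total out = 750.5 mol/s; y_C = 94.54 / 750.5 = 0.126.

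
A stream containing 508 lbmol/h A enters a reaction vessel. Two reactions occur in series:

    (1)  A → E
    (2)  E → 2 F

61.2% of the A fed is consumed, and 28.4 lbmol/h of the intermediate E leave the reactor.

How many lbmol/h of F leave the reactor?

Conversion of A: A consumed = 1ξ₁ = 0.612 × 508 → ξ₁ = 310.9 lbmol/h.
E balance: n_E = 0 + 1ξ₁ − 1ξ₂ = 28.4 → ξ₂ = (1·310.9 − 28.4)/1 = 282.5 lbmol/h.
Outlet amounts (n = n₀ + Σ ν·ξ):
  A: 508 − 1(310.9) = 197.1
  E: 0 + 1(310.9) − 1(282.5) = 28.4
  F: 0 + 2(282.5) = 565

565 lbmol/h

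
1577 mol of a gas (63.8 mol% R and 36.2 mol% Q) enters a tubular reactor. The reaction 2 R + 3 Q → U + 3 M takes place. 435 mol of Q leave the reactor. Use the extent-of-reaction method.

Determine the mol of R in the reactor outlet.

For Q: n = n₀ − 3ξ → 435 = 570.9 − 3ξ, giving ξ = 45.29 mol.
Outlet amounts (n = n₀ + ν ξ):
  R: 1006 − 2(45.29) = 915.5
  Q: 570.9 − 3(45.29) = 435
  U: 0 + 1(45.29) = 45.29
  M: 0 + 3(45.29) = 135.9

916 mol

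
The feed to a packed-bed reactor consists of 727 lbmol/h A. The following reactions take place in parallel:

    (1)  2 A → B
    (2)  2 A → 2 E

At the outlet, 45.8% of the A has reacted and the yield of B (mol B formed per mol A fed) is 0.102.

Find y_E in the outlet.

0.283

Yield of B: 1ξ₁ / 727 = 0.102 → ξ₁ = 74.15 lbmol/h.
Conversion of A: 2ξ₁ + 2ξ₂ = 0.458 × 727 = 333 → ξ₂ = 92.33 lbmol/h.
Outlet amounts (n = n₀ + Σ ν·ξ):
  A: 727 − 2(74.15) − 2(92.33) = 394
  B: 0 + 1(74.15) = 74.15
  E: 0 + 2(92.33) = 184.7
Total out = 652.8 lbmol/h; y_E = 184.7 / 652.8 = 0.2829.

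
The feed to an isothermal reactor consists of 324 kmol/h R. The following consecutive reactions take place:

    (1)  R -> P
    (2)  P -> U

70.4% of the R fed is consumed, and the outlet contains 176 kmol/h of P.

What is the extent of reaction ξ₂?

ξ₂ = 52.1 kmol/h

Conversion of R: R consumed = 1ξ₁ = 0.704 × 324 → ξ₁ = 228.1 kmol/h.
P balance: n_P = 0 + 1ξ₁ − 1ξ₂ = 176 → ξ₂ = (1·228.1 − 176)/1 = 52.1 kmol/h.
Outlet amounts (n = n₀ + Σ ν·ξ):
  R: 324 − 1(228.1) = 95.9
  P: 0 + 1(228.1) − 1(52.1) = 176
  U: 0 + 1(52.1) = 52.1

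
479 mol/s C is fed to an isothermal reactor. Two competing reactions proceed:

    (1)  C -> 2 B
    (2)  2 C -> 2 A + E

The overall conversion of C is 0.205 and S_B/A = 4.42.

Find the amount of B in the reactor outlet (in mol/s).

135 mol/s

Conversion of C: C consumed = 0.205 × 479 = 98.19 mol/s = 1ξ₁ + 2ξ₂.
Selectivity: 2ξ₁ / (2ξ₂) = 4.42 → ξ₁ = 4.42 ξ₂.
Substitute: (1·4.42 + 2) ξ₂ = 98.19 → ξ₂ = 15.3 mol/s, ξ₁ = 67.6 mol/s.
Outlet amounts (n = n₀ + Σ ν·ξ):
  C: 479 − 1(67.6) − 2(15.3) = 380.8
  B: 0 + 2(67.6) = 135.2
  A: 0 + 2(15.3) = 30.59
  E: 0 + 1(15.3) = 15.3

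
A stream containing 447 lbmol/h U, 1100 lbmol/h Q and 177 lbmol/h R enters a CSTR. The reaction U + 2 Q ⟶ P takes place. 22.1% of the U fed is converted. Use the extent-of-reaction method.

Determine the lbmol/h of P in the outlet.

98.8 lbmol/h

U reacted = 0.221 × 447 = 98.79 lbmol/h; ν_U = −1, so ξ = 98.79/1 = 98.79 lbmol/h.
Outlet amounts (n = n₀ + ν ξ):
  U: 447 − 1(98.79) = 348.2
  Q: 1100 − 2(98.79) = 902.4
  P: 0 + 1(98.79) = 98.79
  R: 177 (inert)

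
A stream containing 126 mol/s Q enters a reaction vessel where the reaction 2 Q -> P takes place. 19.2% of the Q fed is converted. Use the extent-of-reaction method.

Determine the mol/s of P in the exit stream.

Q reacted = 0.192 × 126 = 24.19 mol/s; ν_Q = −2, so ξ = 24.19/2 = 12.1 mol/s.
Outlet amounts (n = n₀ + ν ξ):
  Q: 126 − 2(12.1) = 101.8
  P: 0 + 1(12.1) = 12.1

12.1 mol/s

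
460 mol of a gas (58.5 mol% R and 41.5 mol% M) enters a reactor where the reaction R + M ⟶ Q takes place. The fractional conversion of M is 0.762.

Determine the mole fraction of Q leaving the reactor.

0.462

M reacted = 0.762 × 190.9 = 145.5 mol; ν_M = −1, so ξ = 145.5/1 = 145.5 mol.
Outlet amounts (n = n₀ + ν ξ):
  R: 269.1 − 1(145.5) = 123.6
  M: 190.9 − 1(145.5) = 45.43
  Q: 0 + 1(145.5) = 145.5
Total out = 314.5 mol; y_Q = 145.5 / 314.5 = 0.4625.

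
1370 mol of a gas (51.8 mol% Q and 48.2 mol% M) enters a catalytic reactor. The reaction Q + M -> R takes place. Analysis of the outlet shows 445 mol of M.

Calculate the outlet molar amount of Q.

For M: n = n₀ − 1ξ → 445 = 660.3 − 1ξ, giving ξ = 215.3 mol.
Outlet amounts (n = n₀ + ν ξ):
  Q: 709.7 − 1(215.3) = 494.3
  M: 660.3 − 1(215.3) = 445
  R: 0 + 1(215.3) = 215.3

494 mol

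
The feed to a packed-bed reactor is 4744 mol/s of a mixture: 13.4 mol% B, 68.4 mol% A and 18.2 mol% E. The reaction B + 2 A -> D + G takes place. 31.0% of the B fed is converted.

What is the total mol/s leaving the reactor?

4550 mol/s

B reacted = 0.31 × 635.7 = 197.1 mol/s; ν_B = −1, so ξ = 197.1/1 = 197.1 mol/s.
Outlet amounts (n = n₀ + ν ξ):
  B: 635.7 − 1(197.1) = 438.6
  A: 3245 − 2(197.1) = 2851
  D: 0 + 1(197.1) = 197.1
  G: 0 + 1(197.1) = 197.1
  E: 863.4 (inert)
Total out = 438.6 + 2851 + 197.1 + 197.1 + 863.4 = 4547 mol/s.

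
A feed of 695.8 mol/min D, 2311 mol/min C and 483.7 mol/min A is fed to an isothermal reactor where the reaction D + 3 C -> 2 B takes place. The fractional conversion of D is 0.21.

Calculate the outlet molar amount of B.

292 mol/min

D reacted = 0.21 × 695.8 = 146.1 mol/min; ν_D = −1, so ξ = 146.1/1 = 146.1 mol/min.
Outlet amounts (n = n₀ + ν ξ):
  D: 695.8 − 1(146.1) = 549.7
  C: 2311 − 3(146.1) = 1873
  B: 0 + 2(146.1) = 292.2
  A: 483.7 (inert)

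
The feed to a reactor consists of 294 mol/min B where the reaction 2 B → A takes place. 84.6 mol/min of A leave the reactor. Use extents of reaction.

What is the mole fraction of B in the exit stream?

For A: n = n₀ + 1ξ → 84.6 = 0 + 1ξ, giving ξ = 84.6 mol/min.
Outlet amounts (n = n₀ + ν ξ):
  B: 294 − 2(84.6) = 124.8
  A: 0 + 1(84.6) = 84.6
Total out = 209.4 mol/min; y_B = 124.8 / 209.4 = 0.596.

0.596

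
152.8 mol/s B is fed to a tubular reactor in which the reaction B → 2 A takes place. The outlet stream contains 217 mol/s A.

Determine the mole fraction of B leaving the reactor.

For A: n = n₀ + 2ξ → 217 = 0 + 2ξ, giving ξ = 108.5 mol/s.
Outlet amounts (n = n₀ + ν ξ):
  B: 152.8 − 1(108.5) = 44.3
  A: 0 + 2(108.5) = 217
Total out = 261.3 mol/s; y_B = 44.3 / 261.3 = 0.1695.

0.17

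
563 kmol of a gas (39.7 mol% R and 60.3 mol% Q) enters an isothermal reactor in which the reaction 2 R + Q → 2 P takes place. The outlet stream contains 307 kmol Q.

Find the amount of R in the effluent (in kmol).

For Q: n = n₀ − 1ξ → 307 = 339.5 − 1ξ, giving ξ = 32.49 kmol.
Outlet amounts (n = n₀ + ν ξ):
  R: 223.5 − 2(32.49) = 158.5
  Q: 339.5 − 1(32.49) = 307
  P: 0 + 2(32.49) = 64.98

159 kmol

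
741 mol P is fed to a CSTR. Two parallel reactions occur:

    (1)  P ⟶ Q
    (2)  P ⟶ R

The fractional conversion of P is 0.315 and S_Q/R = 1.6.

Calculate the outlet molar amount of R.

89.8 mol

Conversion of P: P consumed = 0.315 × 741 = 233.4 mol = 1ξ₁ + 1ξ₂.
Selectivity: 1ξ₁ / (1ξ₂) = 1.6 → ξ₁ = 1.6 ξ₂.
Substitute: (1·1.6 + 1) ξ₂ = 233.4 → ξ₂ = 89.77 mol, ξ₁ = 143.6 mol.
Outlet amounts (n = n₀ + Σ ν·ξ):
  P: 741 − 1(143.6) − 1(89.77) = 507.6
  Q: 0 + 1(143.6) = 143.6
  R: 0 + 1(89.77) = 89.77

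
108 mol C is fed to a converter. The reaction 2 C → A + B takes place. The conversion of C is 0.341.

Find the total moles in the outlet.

108 mol

C reacted = 0.341 × 108 = 36.83 mol; ν_C = −2, so ξ = 36.83/2 = 18.41 mol.
Outlet amounts (n = n₀ + ν ξ):
  C: 108 − 2(18.41) = 71.17
  A: 0 + 1(18.41) = 18.41
  B: 0 + 1(18.41) = 18.41
Total out = 71.17 + 18.41 + 18.41 = 108 mol.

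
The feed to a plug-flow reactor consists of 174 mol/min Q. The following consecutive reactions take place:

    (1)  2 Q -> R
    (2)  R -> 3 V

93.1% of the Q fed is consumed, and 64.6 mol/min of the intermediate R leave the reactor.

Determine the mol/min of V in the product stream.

49.2 mol/min

Conversion of Q: Q consumed = 2ξ₁ = 0.931 × 174 → ξ₁ = 81 mol/min.
R balance: n_R = 0 + 1ξ₁ − 1ξ₂ = 64.6 → ξ₂ = (1·81 − 64.6)/1 = 16.4 mol/min.
Outlet amounts (n = n₀ + Σ ν·ξ):
  Q: 174 − 2(81) = 12.01
  R: 0 + 1(81) − 1(16.4) = 64.6
  V: 0 + 3(16.4) = 49.19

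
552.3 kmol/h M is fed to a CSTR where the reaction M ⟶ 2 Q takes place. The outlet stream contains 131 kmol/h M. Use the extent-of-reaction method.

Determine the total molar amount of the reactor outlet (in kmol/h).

For M: n = n₀ − 1ξ → 131 = 552.3 − 1ξ, giving ξ = 421.3 kmol/h.
Outlet amounts (n = n₀ + ν ξ):
  M: 552.3 − 1(421.3) = 131
  Q: 0 + 2(421.3) = 842.6
Total out = 131 + 842.6 = 973.6 kmol/h.

974 kmol/h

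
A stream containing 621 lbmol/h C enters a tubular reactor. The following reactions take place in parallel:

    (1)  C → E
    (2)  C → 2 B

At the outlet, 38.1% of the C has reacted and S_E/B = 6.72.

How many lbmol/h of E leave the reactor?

220 lbmol/h

Conversion of C: C consumed = 0.381 × 621 = 236.6 lbmol/h = 1ξ₁ + 1ξ₂.
Selectivity: 1ξ₁ / (2ξ₂) = 6.72 → ξ₁ = 13.44 ξ₂.
Substitute: (1·13.44 + 1) ξ₂ = 236.6 → ξ₂ = 16.39 lbmol/h, ξ₁ = 220.2 lbmol/h.
Outlet amounts (n = n₀ + Σ ν·ξ):
  C: 621 − 1(220.2) − 1(16.39) = 384.4
  E: 0 + 1(220.2) = 220.2
  B: 0 + 2(16.39) = 32.77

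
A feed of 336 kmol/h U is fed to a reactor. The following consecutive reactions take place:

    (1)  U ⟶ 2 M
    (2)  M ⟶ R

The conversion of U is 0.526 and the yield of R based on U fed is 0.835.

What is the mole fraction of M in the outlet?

Conversion of U: U consumed = 1ξ₁ = 0.526 × 336 → ξ₁ = 176.7 kmol/h.
Yield of R: 1ξ₂ / 336 = 0.835 → ξ₂ = 280.6 kmol/h.
Outlet amounts (n = n₀ + Σ ν·ξ):
  U: 336 − 1(176.7) = 159.3
  M: 0 + 2(176.7) − 1(280.6) = 72.91
  R: 0 + 1(280.6) = 280.6
Total out = 512.7 kmol/h; y_M = 72.91 / 512.7 = 0.1422.

0.142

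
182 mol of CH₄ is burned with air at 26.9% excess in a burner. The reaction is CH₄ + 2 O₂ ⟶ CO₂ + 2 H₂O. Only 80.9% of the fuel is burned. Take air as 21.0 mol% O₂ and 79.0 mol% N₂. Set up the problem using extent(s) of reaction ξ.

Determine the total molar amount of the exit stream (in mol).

Stoichiometric O₂ = 2 × 182 = 364 mol; O₂ fed = 364 × 1.269 = 461.9 mol.
N₂ fed = 461.9 × 79/21 = 1738 mol.
Fuel reacted = 0.809 × 182 → ξ = 147.2 mol.
Outlet (n = n₀ + ν ξ):
  CH₄: 182 − 1(147.2) = 34.76
  O₂: 461.9 − 2(147.2) = 167.4
  N₂: 1738 (inert)
  CO₂: 0 + 1(147.2) = 147.2
  H₂O: 0 + 2(147.2) = 294.5
Total out = 34.76 + 167.4 + 1738 + 147.2 + 294.5 = 2382 mol.

2380 mol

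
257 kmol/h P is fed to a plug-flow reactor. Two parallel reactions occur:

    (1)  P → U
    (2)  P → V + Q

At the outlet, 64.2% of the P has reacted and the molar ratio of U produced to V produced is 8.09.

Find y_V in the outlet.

0.066

Conversion of P: P consumed = 0.642 × 257 = 165 kmol/h = 1ξ₁ + 1ξ₂.
Selectivity: 1ξ₁ / (1ξ₂) = 8.09 → ξ₁ = 8.09 ξ₂.
Substitute: (1·8.09 + 1) ξ₂ = 165 → ξ₂ = 18.15 kmol/h, ξ₁ = 146.8 kmol/h.
Outlet amounts (n = n₀ + Σ ν·ξ):
  P: 257 − 1(146.8) − 1(18.15) = 92.01
  U: 0 + 1(146.8) = 146.8
  V: 0 + 1(18.15) = 18.15
  Q: 0 + 1(18.15) = 18.15
Total out = 275.2 kmol/h; y_V = 18.15 / 275.2 = 0.06597.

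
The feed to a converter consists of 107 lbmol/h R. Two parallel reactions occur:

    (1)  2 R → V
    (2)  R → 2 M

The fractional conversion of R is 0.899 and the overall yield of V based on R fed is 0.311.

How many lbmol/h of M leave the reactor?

59.3 lbmol/h

Yield of V: 1ξ₁ / 107 = 0.311 → ξ₁ = 33.28 lbmol/h.
Conversion of R: 2ξ₁ + 1ξ₂ = 0.899 × 107 = 96.19 → ξ₂ = 29.64 lbmol/h.
Outlet amounts (n = n₀ + Σ ν·ξ):
  R: 107 − 2(33.28) − 1(29.64) = 10.81
  V: 0 + 1(33.28) = 33.28
  M: 0 + 2(29.64) = 59.28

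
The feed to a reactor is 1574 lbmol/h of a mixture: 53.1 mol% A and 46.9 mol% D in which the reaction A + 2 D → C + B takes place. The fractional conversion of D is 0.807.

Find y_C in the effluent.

D reacted = 0.807 × 738.2 = 595.7 lbmol/h; ν_D = −2, so ξ = 595.7/2 = 297.9 lbmol/h.
Outlet amounts (n = n₀ + ν ξ):
  A: 835.8 − 1(297.9) = 537.9
  D: 738.2 − 2(297.9) = 142.5
  C: 0 + 1(297.9) = 297.9
  B: 0 + 1(297.9) = 297.9
Total out = 1276 lbmol/h; y_C = 297.9 / 1276 = 0.2334.

0.233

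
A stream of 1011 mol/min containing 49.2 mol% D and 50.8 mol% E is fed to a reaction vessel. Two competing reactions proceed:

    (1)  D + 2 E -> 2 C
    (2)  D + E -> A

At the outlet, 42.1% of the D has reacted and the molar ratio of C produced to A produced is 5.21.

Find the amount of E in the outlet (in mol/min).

Conversion of D: D consumed = 0.421 × 497.4 = 209.4 mol/min = 1ξ₁ + 1ξ₂.
Selectivity: 2ξ₁ / (1ξ₂) = 5.21 → ξ₁ = 2.605 ξ₂.
Substitute: (1·2.605 + 1) ξ₂ = 209.4 → ξ₂ = 58.09 mol/min, ξ₁ = 151.3 mol/min.
Outlet amounts (n = n₀ + Σ ν·ξ):
  D: 497.4 − 1(151.3) − 1(58.09) = 288
  E: 513.6 − 2(151.3) − 1(58.09) = 152.9
  C: 0 + 2(151.3) = 302.6
  A: 0 + 1(58.09) = 58.09

153 mol/min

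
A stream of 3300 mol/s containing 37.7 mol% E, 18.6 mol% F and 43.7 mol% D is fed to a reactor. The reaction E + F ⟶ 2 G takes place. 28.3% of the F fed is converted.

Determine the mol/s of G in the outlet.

F reacted = 0.283 × 613.8 = 173.7 mol/s; ν_F = −1, so ξ = 173.7/1 = 173.7 mol/s.
Outlet amounts (n = n₀ + ν ξ):
  E: 1244 − 1(173.7) = 1070
  F: 613.8 − 1(173.7) = 440.1
  G: 0 + 2(173.7) = 347.4
  D: 1442 (inert)

347 mol/s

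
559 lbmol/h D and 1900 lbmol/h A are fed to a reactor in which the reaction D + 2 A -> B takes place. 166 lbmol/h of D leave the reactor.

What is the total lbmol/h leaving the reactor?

1670 lbmol/h

For D: n = n₀ − 1ξ → 166 = 559 − 1ξ, giving ξ = 393 lbmol/h.
Outlet amounts (n = n₀ + ν ξ):
  D: 559 − 1(393) = 166
  A: 1900 − 2(393) = 1114
  B: 0 + 1(393) = 393
Total out = 166 + 1114 + 393 = 1673 lbmol/h.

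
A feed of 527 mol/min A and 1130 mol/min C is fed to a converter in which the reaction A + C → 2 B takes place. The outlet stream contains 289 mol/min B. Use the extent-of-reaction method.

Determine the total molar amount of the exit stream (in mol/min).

1660 mol/min

For B: n = n₀ + 2ξ → 289 = 0 + 2ξ, giving ξ = 144.5 mol/min.
Outlet amounts (n = n₀ + ν ξ):
  A: 527 − 1(144.5) = 382.5
  C: 1130 − 1(144.5) = 985.5
  B: 0 + 2(144.5) = 289
Total out = 382.5 + 985.5 + 289 = 1657 mol/min.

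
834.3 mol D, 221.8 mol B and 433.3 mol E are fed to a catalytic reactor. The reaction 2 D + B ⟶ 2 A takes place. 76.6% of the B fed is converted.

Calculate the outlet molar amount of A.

340 mol

B reacted = 0.766 × 221.8 = 169.9 mol; ν_B = −1, so ξ = 169.9/1 = 169.9 mol.
Outlet amounts (n = n₀ + ν ξ):
  D: 834.3 − 2(169.9) = 494.5
  B: 221.8 − 1(169.9) = 51.9
  A: 0 + 2(169.9) = 339.8
  E: 433.3 (inert)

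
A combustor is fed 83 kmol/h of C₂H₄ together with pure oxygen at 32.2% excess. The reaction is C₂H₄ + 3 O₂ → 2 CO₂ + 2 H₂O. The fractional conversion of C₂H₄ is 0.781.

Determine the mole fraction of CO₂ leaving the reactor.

Stoichiometric O₂ = 3 × 83 = 249 kmol/h; O₂ fed = 249 × 1.322 = 329.2 kmol/h.
Fuel reacted = 0.781 × 83 → ξ = 64.82 kmol/h.
Outlet (n = n₀ + ν ξ):
  C₂H₄: 83 − 1(64.82) = 18.18
  O₂: 329.2 − 3(64.82) = 134.7
  CO₂: 0 + 2(64.82) = 129.6
  H₂O: 0 + 2(64.82) = 129.6
Total out = 412.2 kmol/h; y_CO₂ = 129.6 / 412.2 = 0.3145.

0.315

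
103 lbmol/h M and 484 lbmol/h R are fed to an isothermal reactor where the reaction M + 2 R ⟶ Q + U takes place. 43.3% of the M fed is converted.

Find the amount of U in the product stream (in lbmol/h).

M reacted = 0.433 × 103 = 44.6 lbmol/h; ν_M = −1, so ξ = 44.6/1 = 44.6 lbmol/h.
Outlet amounts (n = n₀ + ν ξ):
  M: 103 − 1(44.6) = 58.4
  R: 484 − 2(44.6) = 394.8
  Q: 0 + 1(44.6) = 44.6
  U: 0 + 1(44.6) = 44.6

44.6 lbmol/h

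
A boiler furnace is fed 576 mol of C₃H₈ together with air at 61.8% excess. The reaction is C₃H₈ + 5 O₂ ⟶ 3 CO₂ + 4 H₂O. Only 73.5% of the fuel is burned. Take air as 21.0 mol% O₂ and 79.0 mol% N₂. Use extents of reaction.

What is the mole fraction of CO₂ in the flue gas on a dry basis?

0.0591

Stoichiometric O₂ = 5 × 576 = 2880 mol; O₂ fed = 2880 × 1.618 = 4660 mol.
N₂ fed = 4660 × 79/21 = 17530 mol.
Fuel reacted = 0.735 × 576 → ξ = 423.4 mol.
Outlet (n = n₀ + ν ξ):
  C₃H₈: 576 − 1(423.4) = 152.6
  O₂: 4660 − 5(423.4) = 2543
  N₂: 17530 (inert)
  CO₂: 0 + 3(423.4) = 1270
  H₂O: 0 + 4(423.4) = 1693
Dry total = 21500 mol; y_CO₂ (dry) = 1270 / 21500 = 0.05909.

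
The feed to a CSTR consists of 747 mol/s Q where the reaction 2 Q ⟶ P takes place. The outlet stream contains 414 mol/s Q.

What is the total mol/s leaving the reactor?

580 mol/s

For Q: n = n₀ − 2ξ → 414 = 747 − 2ξ, giving ξ = 166.5 mol/s.
Outlet amounts (n = n₀ + ν ξ):
  Q: 747 − 2(166.5) = 414
  P: 0 + 1(166.5) = 166.5
Total out = 414 + 166.5 = 580.5 mol/s.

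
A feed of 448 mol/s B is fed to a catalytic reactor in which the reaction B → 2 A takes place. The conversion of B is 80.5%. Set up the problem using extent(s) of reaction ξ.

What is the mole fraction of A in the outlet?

B reacted = 0.805 × 448 = 360.6 mol/s; ν_B = −1, so ξ = 360.6/1 = 360.6 mol/s.
Outlet amounts (n = n₀ + ν ξ):
  B: 448 − 1(360.6) = 87.36
  A: 0 + 2(360.6) = 721.3
Total out = 808.6 mol/s; y_A = 721.3 / 808.6 = 0.892.

0.892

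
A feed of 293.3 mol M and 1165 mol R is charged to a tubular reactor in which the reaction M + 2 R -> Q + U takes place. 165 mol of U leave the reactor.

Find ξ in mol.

ξ = 165 mol

For U: n = n₀ + 1ξ → 165 = 0 + 1ξ, giving ξ = 165 mol.
Outlet amounts (n = n₀ + ν ξ):
  M: 293.3 − 1(165) = 128.3
  R: 1165 − 2(165) = 835
  Q: 0 + 1(165) = 165
  U: 0 + 1(165) = 165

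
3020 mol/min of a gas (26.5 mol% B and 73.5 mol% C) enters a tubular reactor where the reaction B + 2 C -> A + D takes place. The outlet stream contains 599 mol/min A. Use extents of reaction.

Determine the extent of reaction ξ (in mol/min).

ξ = 599 mol/min

For A: n = n₀ + 1ξ → 599 = 0 + 1ξ, giving ξ = 599 mol/min.
Outlet amounts (n = n₀ + ν ξ):
  B: 800.3 − 1(599) = 201.3
  C: 2220 − 2(599) = 1022
  A: 0 + 1(599) = 599
  D: 0 + 1(599) = 599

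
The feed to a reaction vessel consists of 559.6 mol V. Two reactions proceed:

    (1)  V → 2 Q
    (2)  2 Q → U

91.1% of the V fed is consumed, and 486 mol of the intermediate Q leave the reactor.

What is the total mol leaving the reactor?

Conversion of V: V consumed = 1ξ₁ = 0.911 × 559.6 → ξ₁ = 509.8 mol.
Q balance: n_Q = 0 + 2ξ₁ − 2ξ₂ = 486 → ξ₂ = (2·509.8 − 486)/2 = 266.8 mol.
Outlet amounts (n = n₀ + Σ ν·ξ):
  V: 559.6 − 1(509.8) = 49.8
  Q: 0 + 2(509.8) − 2(266.8) = 486
  U: 0 + 1(266.8) = 266.8
Total out = 49.8 + 486 + 266.8 = 802.6 mol.

803 mol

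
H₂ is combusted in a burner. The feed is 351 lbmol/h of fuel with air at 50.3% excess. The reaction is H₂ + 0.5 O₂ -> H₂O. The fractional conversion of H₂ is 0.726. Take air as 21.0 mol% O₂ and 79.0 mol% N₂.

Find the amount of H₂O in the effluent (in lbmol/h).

255 lbmol/h

Stoichiometric O₂ = 0.5 × 351 = 175.5 lbmol/h; O₂ fed = 175.5 × 1.503 = 263.8 lbmol/h.
N₂ fed = 263.8 × 79/21 = 992.3 lbmol/h.
Fuel reacted = 0.726 × 351 → ξ = 254.8 lbmol/h.
Outlet (n = n₀ + ν ξ):
  H₂: 351 − 1(254.8) = 96.17
  O₂: 263.8 − 0.5(254.8) = 136.4
  N₂: 992.3 (inert)
  H₂O: 0 + 1(254.8) = 254.8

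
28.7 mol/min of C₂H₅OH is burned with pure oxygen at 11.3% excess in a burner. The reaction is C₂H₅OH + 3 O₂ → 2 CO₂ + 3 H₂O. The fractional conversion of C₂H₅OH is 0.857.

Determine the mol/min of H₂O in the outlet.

73.8 mol/min

Stoichiometric O₂ = 3 × 28.7 = 86.1 mol/min; O₂ fed = 86.1 × 1.113 = 95.83 mol/min.
Fuel reacted = 0.857 × 28.7 → ξ = 24.6 mol/min.
Outlet (n = n₀ + ν ξ):
  C₂H₅OH: 28.7 − 1(24.6) = 4.104
  O₂: 95.83 − 3(24.6) = 22.04
  CO₂: 0 + 2(24.6) = 49.19
  H₂O: 0 + 3(24.6) = 73.79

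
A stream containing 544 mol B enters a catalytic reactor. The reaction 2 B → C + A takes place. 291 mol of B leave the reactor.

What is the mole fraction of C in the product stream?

0.233

For B: n = n₀ − 2ξ → 291 = 544 − 2ξ, giving ξ = 126.5 mol.
Outlet amounts (n = n₀ + ν ξ):
  B: 544 − 2(126.5) = 291
  C: 0 + 1(126.5) = 126.5
  A: 0 + 1(126.5) = 126.5
Total out = 544 mol; y_C = 126.5 / 544 = 0.2325.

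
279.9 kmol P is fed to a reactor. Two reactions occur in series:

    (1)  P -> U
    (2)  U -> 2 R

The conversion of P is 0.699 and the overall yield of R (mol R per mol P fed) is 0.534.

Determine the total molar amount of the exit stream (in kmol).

Conversion of P: P consumed = 1ξ₁ = 0.699 × 279.9 → ξ₁ = 195.7 kmol.
Yield of R: 2ξ₂ / 279.9 = 0.534 → ξ₂ = 74.73 kmol.
Outlet amounts (n = n₀ + Σ ν·ξ):
  P: 279.9 − 1(195.7) = 84.25
  U: 0 + 1(195.7) − 1(74.73) = 120.9
  R: 0 + 2(74.73) = 149.5
Total out = 84.25 + 120.9 + 149.5 = 354.6 kmol.

355 kmol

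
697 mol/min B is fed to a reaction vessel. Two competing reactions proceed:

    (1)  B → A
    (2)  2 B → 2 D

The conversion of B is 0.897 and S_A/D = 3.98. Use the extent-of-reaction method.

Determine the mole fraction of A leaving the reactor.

Conversion of B: B consumed = 0.897 × 697 = 625.2 mol/min = 1ξ₁ + 2ξ₂.
Selectivity: 1ξ₁ / (2ξ₂) = 3.98 → ξ₁ = 7.96 ξ₂.
Substitute: (1·7.96 + 2) ξ₂ = 625.2 → ξ₂ = 62.77 mol/min, ξ₁ = 499.7 mol/min.
Outlet amounts (n = n₀ + Σ ν·ξ):
  B: 697 − 1(499.7) − 2(62.77) = 71.79
  A: 0 + 1(499.7) = 499.7
  D: 0 + 2(62.77) = 125.5
Total out = 697 mol/min; y_A = 499.7 / 697 = 0.7169.

0.717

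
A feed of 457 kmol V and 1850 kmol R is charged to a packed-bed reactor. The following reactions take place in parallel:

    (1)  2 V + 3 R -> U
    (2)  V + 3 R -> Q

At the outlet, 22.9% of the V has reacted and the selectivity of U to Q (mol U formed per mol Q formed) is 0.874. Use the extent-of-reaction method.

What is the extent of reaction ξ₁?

Conversion of V: V consumed = 0.229 × 457 = 104.7 kmol = 2ξ₁ + 1ξ₂.
Selectivity: 1ξ₁ / (1ξ₂) = 0.874 → ξ₁ = 0.874 ξ₂.
Substitute: (2·0.874 + 1) ξ₂ = 104.7 → ξ₂ = 38.08 kmol, ξ₁ = 33.28 kmol.
Outlet amounts (n = n₀ + Σ ν·ξ):
  V: 457 − 2(33.28) − 1(38.08) = 352.3
  R: 1850 − 3(33.28) − 3(38.08) = 1636
  U: 0 + 1(33.28) = 33.28
  Q: 0 + 1(38.08) = 38.08

ξ₁ = 33.3 kmol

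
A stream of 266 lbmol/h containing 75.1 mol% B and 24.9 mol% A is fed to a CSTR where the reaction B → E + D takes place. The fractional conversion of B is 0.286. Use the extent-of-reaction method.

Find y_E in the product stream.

0.177

B reacted = 0.286 × 199.8 = 57.13 lbmol/h; ν_B = −1, so ξ = 57.13/1 = 57.13 lbmol/h.
Outlet amounts (n = n₀ + ν ξ):
  B: 199.8 − 1(57.13) = 142.6
  E: 0 + 1(57.13) = 57.13
  D: 0 + 1(57.13) = 57.13
  A: 66.23 (inert)
Total out = 323.1 lbmol/h; y_E = 57.13 / 323.1 = 0.1768.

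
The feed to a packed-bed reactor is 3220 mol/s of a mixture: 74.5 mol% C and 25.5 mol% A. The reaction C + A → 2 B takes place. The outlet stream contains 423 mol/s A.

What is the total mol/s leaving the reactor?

For A: n = n₀ − 1ξ → 423 = 821.1 − 1ξ, giving ξ = 398.1 mol/s.
Outlet amounts (n = n₀ + ν ξ):
  C: 2399 − 1(398.1) = 2001
  A: 821.1 − 1(398.1) = 423
  B: 0 + 2(398.1) = 796.2
Total out = 2001 + 423 + 796.2 = 3220 mol/s.

3220 mol/s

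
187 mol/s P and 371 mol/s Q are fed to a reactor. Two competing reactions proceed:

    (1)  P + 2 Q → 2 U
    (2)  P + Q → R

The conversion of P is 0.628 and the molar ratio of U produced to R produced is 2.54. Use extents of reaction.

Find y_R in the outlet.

Conversion of P: P consumed = 0.628 × 187 = 117.4 mol/s = 1ξ₁ + 1ξ₂.
Selectivity: 2ξ₁ / (1ξ₂) = 2.54 → ξ₁ = 1.27 ξ₂.
Substitute: (1·1.27 + 1) ξ₂ = 117.4 → ξ₂ = 51.73 mol/s, ξ₁ = 65.7 mol/s.
Outlet amounts (n = n₀ + Σ ν·ξ):
  P: 187 − 1(65.7) − 1(51.73) = 69.56
  Q: 371 − 2(65.7) − 1(51.73) = 187.9
  U: 0 + 2(65.7) = 131.4
  R: 0 + 1(51.73) = 51.73
Total out = 440.6 mol/s; y_R = 51.73 / 440.6 = 0.1174.

0.117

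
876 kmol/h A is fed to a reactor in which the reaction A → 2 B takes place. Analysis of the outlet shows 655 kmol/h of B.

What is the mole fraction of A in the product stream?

0.456

For B: n = n₀ + 2ξ → 655 = 0 + 2ξ, giving ξ = 327.5 kmol/h.
Outlet amounts (n = n₀ + ν ξ):
  A: 876 − 1(327.5) = 548.5
  B: 0 + 2(327.5) = 655
Total out = 1204 kmol/h; y_A = 548.5 / 1204 = 0.4558.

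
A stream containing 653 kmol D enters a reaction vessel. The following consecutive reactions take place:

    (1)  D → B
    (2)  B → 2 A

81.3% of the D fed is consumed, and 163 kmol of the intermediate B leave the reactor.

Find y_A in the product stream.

0.721

Conversion of D: D consumed = 1ξ₁ = 0.813 × 653 → ξ₁ = 530.9 kmol.
B balance: n_B = 0 + 1ξ₁ − 1ξ₂ = 163 → ξ₂ = (1·530.9 − 163)/1 = 367.9 kmol.
Outlet amounts (n = n₀ + Σ ν·ξ):
  D: 653 − 1(530.9) = 122.1
  B: 0 + 1(530.9) − 1(367.9) = 163
  A: 0 + 2(367.9) = 735.8
Total out = 1021 kmol; y_A = 735.8 / 1021 = 0.7207.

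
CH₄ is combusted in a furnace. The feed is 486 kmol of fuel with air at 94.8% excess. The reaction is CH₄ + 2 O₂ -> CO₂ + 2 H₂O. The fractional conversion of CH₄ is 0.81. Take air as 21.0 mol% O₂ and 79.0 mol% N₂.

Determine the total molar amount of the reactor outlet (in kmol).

9500 kmol

Stoichiometric O₂ = 2 × 486 = 972 kmol; O₂ fed = 972 × 1.948 = 1893 kmol.
N₂ fed = 1893 × 79/21 = 7123 kmol.
Fuel reacted = 0.81 × 486 → ξ = 393.7 kmol.
Outlet (n = n₀ + ν ξ):
  CH₄: 486 − 1(393.7) = 92.34
  O₂: 1893 − 2(393.7) = 1106
  N₂: 7123 (inert)
  CO₂: 0 + 1(393.7) = 393.7
  H₂O: 0 + 2(393.7) = 787.3
Total out = 92.34 + 1106 + 7123 + 393.7 + 787.3 = 9502 kmol.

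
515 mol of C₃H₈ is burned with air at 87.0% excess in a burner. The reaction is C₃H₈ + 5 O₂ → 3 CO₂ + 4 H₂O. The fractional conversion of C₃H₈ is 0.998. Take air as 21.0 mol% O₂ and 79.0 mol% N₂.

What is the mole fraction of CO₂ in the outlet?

0.0644

Stoichiometric O₂ = 5 × 515 = 2575 mol; O₂ fed = 2575 × 1.870 = 4815 mol.
N₂ fed = 4815 × 79/21 = 18110 mol.
Fuel reacted = 0.998 × 515 → ξ = 514 mol.
Outlet (n = n₀ + ν ξ):
  C₃H₈: 515 − 1(514) = 1.03
  O₂: 4815 − 5(514) = 2245
  N₂: 18110 (inert)
  CO₂: 0 + 3(514) = 1542
  H₂O: 0 + 4(514) = 2056
Total out = 23960 mol; y_CO₂ = 1542 / 23960 = 0.06436.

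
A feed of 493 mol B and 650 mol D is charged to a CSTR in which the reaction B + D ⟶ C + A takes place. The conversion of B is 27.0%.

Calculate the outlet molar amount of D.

B reacted = 0.27 × 493 = 133.1 mol; ν_B = −1, so ξ = 133.1/1 = 133.1 mol.
Outlet amounts (n = n₀ + ν ξ):
  B: 493 − 1(133.1) = 359.9
  D: 650 − 1(133.1) = 516.9
  C: 0 + 1(133.1) = 133.1
  A: 0 + 1(133.1) = 133.1

517 mol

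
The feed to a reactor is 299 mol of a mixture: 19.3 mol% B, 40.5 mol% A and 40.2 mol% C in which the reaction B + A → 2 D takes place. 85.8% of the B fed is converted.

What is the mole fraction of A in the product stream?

B reacted = 0.858 × 57.71 = 49.51 mol; ν_B = −1, so ξ = 49.51/1 = 49.51 mol.
Outlet amounts (n = n₀ + ν ξ):
  B: 57.71 − 1(49.51) = 8.194
  A: 121.1 − 1(49.51) = 71.58
  D: 0 + 2(49.51) = 99.03
  C: 120.2 (inert)
Total out = 299 mol; y_A = 71.58 / 299 = 0.2394.

0.239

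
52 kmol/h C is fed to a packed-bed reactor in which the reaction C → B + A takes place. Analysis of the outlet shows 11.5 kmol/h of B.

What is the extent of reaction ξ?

For B: n = n₀ + 1ξ → 11.5 = 0 + 1ξ, giving ξ = 11.5 kmol/h.
Outlet amounts (n = n₀ + ν ξ):
  C: 52 − 1(11.5) = 40.5
  B: 0 + 1(11.5) = 11.5
  A: 0 + 1(11.5) = 11.5

ξ = 11.5 kmol/h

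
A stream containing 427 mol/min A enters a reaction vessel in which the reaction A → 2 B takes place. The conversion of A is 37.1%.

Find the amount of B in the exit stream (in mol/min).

317 mol/min

A reacted = 0.371 × 427 = 158.4 mol/min; ν_A = −1, so ξ = 158.4/1 = 158.4 mol/min.
Outlet amounts (n = n₀ + ν ξ):
  A: 427 − 1(158.4) = 268.6
  B: 0 + 2(158.4) = 316.8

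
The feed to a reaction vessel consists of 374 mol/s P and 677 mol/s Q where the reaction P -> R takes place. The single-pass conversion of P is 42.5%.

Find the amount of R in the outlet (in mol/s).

159 mol/s

P reacted = 0.425 × 374 = 158.9 mol/s; ν_P = −1, so ξ = 158.9/1 = 158.9 mol/s.
Outlet amounts (n = n₀ + ν ξ):
  P: 374 − 1(158.9) = 215.1
  R: 0 + 1(158.9) = 158.9
  Q: 677 (inert)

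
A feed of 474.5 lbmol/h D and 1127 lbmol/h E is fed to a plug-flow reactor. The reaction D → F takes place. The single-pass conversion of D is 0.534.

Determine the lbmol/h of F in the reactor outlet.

D reacted = 0.534 × 474.5 = 253.4 lbmol/h; ν_D = −1, so ξ = 253.4/1 = 253.4 lbmol/h.
Outlet amounts (n = n₀ + ν ξ):
  D: 474.5 − 1(253.4) = 221.1
  F: 0 + 1(253.4) = 253.4
  E: 1127 (inert)

253 lbmol/h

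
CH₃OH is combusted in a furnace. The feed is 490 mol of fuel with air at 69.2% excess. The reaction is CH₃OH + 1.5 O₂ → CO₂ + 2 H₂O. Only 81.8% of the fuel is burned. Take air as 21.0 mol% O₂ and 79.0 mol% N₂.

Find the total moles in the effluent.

6610 mol

Stoichiometric O₂ = 1.5 × 490 = 735 mol; O₂ fed = 735 × 1.692 = 1244 mol.
N₂ fed = 1244 × 79/21 = 4678 mol.
Fuel reacted = 0.818 × 490 → ξ = 400.8 mol.
Outlet (n = n₀ + ν ξ):
  CH₃OH: 490 − 1(400.8) = 89.18
  O₂: 1244 − 1.5(400.8) = 642.4
  N₂: 4678 (inert)
  CO₂: 0 + 1(400.8) = 400.8
  H₂O: 0 + 2(400.8) = 801.6
Total out = 89.18 + 642.4 + 4678 + 400.8 + 801.6 = 6612 mol.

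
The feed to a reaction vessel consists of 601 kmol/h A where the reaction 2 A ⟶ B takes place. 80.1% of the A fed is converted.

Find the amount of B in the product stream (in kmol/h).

241 kmol/h

A reacted = 0.801 × 601 = 481.4 kmol/h; ν_A = −2, so ξ = 481.4/2 = 240.7 kmol/h.
Outlet amounts (n = n₀ + ν ξ):
  A: 601 − 2(240.7) = 119.6
  B: 0 + 1(240.7) = 240.7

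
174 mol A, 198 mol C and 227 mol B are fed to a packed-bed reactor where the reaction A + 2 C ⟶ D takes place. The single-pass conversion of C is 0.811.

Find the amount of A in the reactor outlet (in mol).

93.7 mol

C reacted = 0.811 × 198 = 160.6 mol; ν_C = −2, so ξ = 160.6/2 = 80.29 mol.
Outlet amounts (n = n₀ + ν ξ):
  A: 174 − 1(80.29) = 93.71
  C: 198 − 2(80.29) = 37.42
  D: 0 + 1(80.29) = 80.29
  B: 227 (inert)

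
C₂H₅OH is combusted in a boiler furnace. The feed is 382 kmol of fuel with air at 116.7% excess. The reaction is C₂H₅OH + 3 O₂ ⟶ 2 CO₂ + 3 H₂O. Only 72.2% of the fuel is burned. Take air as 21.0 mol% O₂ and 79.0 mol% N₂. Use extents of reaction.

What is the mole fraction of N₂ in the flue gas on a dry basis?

0.801

Stoichiometric O₂ = 3 × 382 = 1146 kmol; O₂ fed = 1146 × 2.167 = 2483 kmol.
N₂ fed = 2483 × 79/21 = 9342 kmol.
Fuel reacted = 0.722 × 382 → ξ = 275.8 kmol.
Outlet (n = n₀ + ν ξ):
  C₂H₅OH: 382 − 1(275.8) = 106.2
  O₂: 2483 − 3(275.8) = 1656
  N₂: 9342 (inert)
  CO₂: 0 + 2(275.8) = 551.6
  H₂O: 0 + 3(275.8) = 827.4
Dry total = 11660 kmol; y_N₂ (dry) = 9342 / 11660 = 0.8015.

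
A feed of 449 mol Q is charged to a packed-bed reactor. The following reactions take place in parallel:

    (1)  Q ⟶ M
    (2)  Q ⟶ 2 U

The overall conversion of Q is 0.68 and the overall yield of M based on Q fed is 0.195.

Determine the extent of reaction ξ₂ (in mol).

ξ₂ = 218 mol

Yield of M: 1ξ₁ / 449 = 0.195 → ξ₁ = 87.56 mol.
Conversion of Q: 1ξ₁ + 1ξ₂ = 0.68 × 449 = 305.3 → ξ₂ = 217.8 mol.
Outlet amounts (n = n₀ + Σ ν·ξ):
  Q: 449 − 1(87.56) − 1(217.8) = 143.7
  M: 0 + 1(87.56) = 87.56
  U: 0 + 2(217.8) = 435.5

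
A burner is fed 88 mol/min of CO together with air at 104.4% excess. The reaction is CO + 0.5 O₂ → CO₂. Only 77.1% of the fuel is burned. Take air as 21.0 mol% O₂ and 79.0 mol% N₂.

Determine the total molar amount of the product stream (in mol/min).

Stoichiometric O₂ = 0.5 × 88 = 44 mol/min; O₂ fed = 44 × 2.044 = 89.94 mol/min.
N₂ fed = 89.94 × 79/21 = 338.3 mol/min.
Fuel reacted = 0.771 × 88 → ξ = 67.85 mol/min.
Outlet (n = n₀ + ν ξ):
  CO: 88 − 1(67.85) = 20.15
  O₂: 89.94 − 0.5(67.85) = 56.01
  N₂: 338.3 (inert)
  CO₂: 0 + 1(67.85) = 67.85
Total out = 20.15 + 56.01 + 338.3 + 67.85 = 482.3 mol/min.

482 mol/min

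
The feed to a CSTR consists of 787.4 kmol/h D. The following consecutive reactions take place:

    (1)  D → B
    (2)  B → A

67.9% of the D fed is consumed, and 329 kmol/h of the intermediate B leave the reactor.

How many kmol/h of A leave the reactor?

206 kmol/h

Conversion of D: D consumed = 1ξ₁ = 0.679 × 787.4 → ξ₁ = 534.6 kmol/h.
B balance: n_B = 0 + 1ξ₁ − 1ξ₂ = 329 → ξ₂ = (1·534.6 − 329)/1 = 205.6 kmol/h.
Outlet amounts (n = n₀ + Σ ν·ξ):
  D: 787.4 − 1(534.6) = 252.8
  B: 0 + 1(534.6) − 1(205.6) = 329
  A: 0 + 1(205.6) = 205.6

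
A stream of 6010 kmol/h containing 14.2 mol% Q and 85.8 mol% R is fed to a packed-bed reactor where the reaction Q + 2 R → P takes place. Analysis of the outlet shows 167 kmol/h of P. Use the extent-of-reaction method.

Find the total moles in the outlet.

5680 kmol/h

For P: n = n₀ + 1ξ → 167 = 0 + 1ξ, giving ξ = 167 kmol/h.
Outlet amounts (n = n₀ + ν ξ):
  Q: 853.4 − 1(167) = 686.4
  R: 5157 − 2(167) = 4823
  P: 0 + 1(167) = 167
Total out = 686.4 + 4823 + 167 = 5676 kmol/h.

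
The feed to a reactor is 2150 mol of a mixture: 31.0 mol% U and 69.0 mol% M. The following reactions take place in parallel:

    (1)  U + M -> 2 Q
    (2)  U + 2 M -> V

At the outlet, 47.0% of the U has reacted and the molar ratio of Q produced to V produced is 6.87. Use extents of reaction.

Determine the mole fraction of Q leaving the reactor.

0.242

Conversion of U: U consumed = 0.47 × 666.5 = 313.3 mol = 1ξ₁ + 1ξ₂.
Selectivity: 2ξ₁ / (1ξ₂) = 6.87 → ξ₁ = 3.435 ξ₂.
Substitute: (1·3.435 + 1) ξ₂ = 313.3 → ξ₂ = 70.63 mol, ξ₁ = 242.6 mol.
Outlet amounts (n = n₀ + Σ ν·ξ):
  U: 666.5 − 1(242.6) − 1(70.63) = 353.2
  M: 1484 − 1(242.6) − 2(70.63) = 1100
  Q: 0 + 2(242.6) = 485.2
  V: 0 + 1(70.63) = 70.63
Total out = 2009 mol; y_Q = 485.2 / 2009 = 0.2416.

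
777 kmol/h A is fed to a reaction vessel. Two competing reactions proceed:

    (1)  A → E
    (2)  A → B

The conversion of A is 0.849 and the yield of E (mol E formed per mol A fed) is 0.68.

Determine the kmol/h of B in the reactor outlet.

Yield of E: 1ξ₁ / 777 = 0.68 → ξ₁ = 528.4 kmol/h.
Conversion of A: 1ξ₁ + 1ξ₂ = 0.849 × 777 = 659.7 → ξ₂ = 131.3 kmol/h.
Outlet amounts (n = n₀ + Σ ν·ξ):
  A: 777 − 1(528.4) − 1(131.3) = 117.3
  E: 0 + 1(528.4) = 528.4
  B: 0 + 1(131.3) = 131.3

131 kmol/h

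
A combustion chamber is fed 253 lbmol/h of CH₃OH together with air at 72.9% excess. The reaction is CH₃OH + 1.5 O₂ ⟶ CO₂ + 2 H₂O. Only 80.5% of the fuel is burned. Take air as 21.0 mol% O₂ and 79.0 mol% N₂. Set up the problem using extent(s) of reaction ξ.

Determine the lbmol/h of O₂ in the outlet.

351 lbmol/h

Stoichiometric O₂ = 1.5 × 253 = 379.5 lbmol/h; O₂ fed = 379.5 × 1.729 = 656.2 lbmol/h.
N₂ fed = 656.2 × 79/21 = 2468 lbmol/h.
Fuel reacted = 0.805 × 253 → ξ = 203.7 lbmol/h.
Outlet (n = n₀ + ν ξ):
  CH₃OH: 253 − 1(203.7) = 49.33
  O₂: 656.2 − 1.5(203.7) = 350.7
  N₂: 2468 (inert)
  CO₂: 0 + 1(203.7) = 203.7
  H₂O: 0 + 2(203.7) = 407.3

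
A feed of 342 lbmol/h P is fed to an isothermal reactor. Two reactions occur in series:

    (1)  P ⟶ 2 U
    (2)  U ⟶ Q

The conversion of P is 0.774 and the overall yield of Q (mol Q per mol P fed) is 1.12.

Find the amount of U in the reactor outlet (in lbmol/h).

146 lbmol/h

Conversion of P: P consumed = 1ξ₁ = 0.774 × 342 → ξ₁ = 264.7 lbmol/h.
Yield of Q: 1ξ₂ / 342 = 1.12 → ξ₂ = 383 lbmol/h.
Outlet amounts (n = n₀ + Σ ν·ξ):
  P: 342 − 1(264.7) = 77.29
  U: 0 + 2(264.7) − 1(383) = 146.4
  Q: 0 + 1(383) = 383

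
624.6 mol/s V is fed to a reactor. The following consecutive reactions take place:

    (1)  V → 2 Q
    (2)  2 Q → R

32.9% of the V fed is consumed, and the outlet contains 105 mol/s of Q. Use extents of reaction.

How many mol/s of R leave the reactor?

153 mol/s

Conversion of V: V consumed = 1ξ₁ = 0.329 × 624.6 → ξ₁ = 205.5 mol/s.
Q balance: n_Q = 0 + 2ξ₁ − 2ξ₂ = 105 → ξ₂ = (2·205.5 − 105)/2 = 153 mol/s.
Outlet amounts (n = n₀ + Σ ν·ξ):
  V: 624.6 − 1(205.5) = 419.1
  Q: 0 + 2(205.5) − 2(153) = 105
  R: 0 + 1(153) = 153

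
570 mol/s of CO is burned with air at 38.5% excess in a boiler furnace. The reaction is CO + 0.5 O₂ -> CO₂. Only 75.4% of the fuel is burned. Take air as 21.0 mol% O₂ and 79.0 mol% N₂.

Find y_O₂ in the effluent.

0.0805

Stoichiometric O₂ = 0.5 × 570 = 285 mol/s; O₂ fed = 285 × 1.385 = 394.7 mol/s.
N₂ fed = 394.7 × 79/21 = 1485 mol/s.
Fuel reacted = 0.754 × 570 → ξ = 429.8 mol/s.
Outlet (n = n₀ + ν ξ):
  CO: 570 − 1(429.8) = 140.2
  O₂: 394.7 − 0.5(429.8) = 179.8
  N₂: 1485 (inert)
  CO₂: 0 + 1(429.8) = 429.8
Total out = 2235 mol/s; y_O₂ = 179.8 / 2235 = 0.08047.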